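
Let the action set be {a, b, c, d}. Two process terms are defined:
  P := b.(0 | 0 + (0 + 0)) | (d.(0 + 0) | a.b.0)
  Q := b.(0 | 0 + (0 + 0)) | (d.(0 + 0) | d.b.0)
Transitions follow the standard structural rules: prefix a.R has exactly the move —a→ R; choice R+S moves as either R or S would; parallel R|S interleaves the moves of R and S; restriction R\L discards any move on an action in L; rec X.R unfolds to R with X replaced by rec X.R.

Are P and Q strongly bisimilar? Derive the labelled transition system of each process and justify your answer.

P ≁ Q

P's transition system — 12 states:
  p0 = b.(0 | 0 + (0 + 0)) | (d.(0 + 0) | a.b.0) → —a→ p1, —b→ p2, —d→ p3
  p1 = b.(0 | 0 + (0 + 0)) | (d.(0 + 0) | b.0) → —b→ p4, —b→ p5, —d→ p6
  p2 = (0 | 0 + (0 + 0)) | (d.(0 + 0) | a.b.0) → —a→ p4, —d→ p7
  p3 = b.(0 | 0 + (0 + 0)) | ((0 + 0) | a.b.0) → —a→ p6, —b→ p7
  p4 = (0 | 0 + (0 + 0)) | (d.(0 + 0) | b.0) → —b→ p8, —d→ p9
  p5 = b.(0 | 0 + (0 + 0)) | (d.(0 + 0) | 0) → —b→ p8, —d→ p10
  p6 = b.(0 | 0 + (0 + 0)) | ((0 + 0) | b.0) → —b→ p10, —b→ p9
  p7 = (0 | 0 + (0 + 0)) | ((0 + 0) | a.b.0) → —a→ p9
  p8 = (0 | 0 + (0 + 0)) | (d.(0 + 0) | 0) → —d→ p11
  p9 = (0 | 0 + (0 + 0)) | ((0 + 0) | b.0) → —b→ p11
  p10 = b.(0 | 0 + (0 + 0)) | ((0 + 0) | 0) → —b→ p11
  p11 = (0 | 0 + (0 + 0)) | ((0 + 0) | 0) → deadlocked
Q's transition system — 12 states:
  q0 = b.(0 | 0 + (0 + 0)) | (d.(0 + 0) | d.b.0) → —b→ q1, —d→ q2, —d→ q3
  q1 = (0 | 0 + (0 + 0)) | (d.(0 + 0) | d.b.0) → —d→ q4, —d→ q5
  q2 = b.(0 | 0 + (0 + 0)) | ((0 + 0) | d.b.0) → —b→ q4, —d→ q6
  q3 = b.(0 | 0 + (0 + 0)) | (d.(0 + 0) | b.0) → —b→ q5, —b→ q7, —d→ q6
  q4 = (0 | 0 + (0 + 0)) | ((0 + 0) | d.b.0) → —d→ q8
  q5 = (0 | 0 + (0 + 0)) | (d.(0 + 0) | b.0) → —b→ q9, —d→ q8
  q6 = b.(0 | 0 + (0 + 0)) | ((0 + 0) | b.0) → —b→ q10, —b→ q8
  q7 = b.(0 | 0 + (0 + 0)) | (d.(0 + 0) | 0) → —b→ q9, —d→ q10
  q8 = (0 | 0 + (0 + 0)) | ((0 + 0) | b.0) → —b→ q11
  q9 = (0 | 0 + (0 + 0)) | (d.(0 + 0) | 0) → —d→ q11
  q10 = b.(0 | 0 + (0 + 0)) | ((0 + 0) | 0) → —b→ q11
  q11 = (0 | 0 + (0 + 0)) | ((0 + 0) | 0) → deadlocked
Coarsest stable partition (strong bisimilarity classes):
  B0 = {p0}
  B1 = {p2}
  B2 = {p4, p5, q5, q7}
  B3 = {p10, p9, q10, q8}
  B4 = {p11, q11}
  B5 = {p8, q9}
  B6 = {p7}
  B7 = {p3}
  B8 = {p6, q6}
  B9 = {p1, q3}
  B10 = {q0}
  B11 = {q1}
  B12 = {q4}
  B13 = {q2}
p0 ∈ B0, q0 ∈ B10 → different blocks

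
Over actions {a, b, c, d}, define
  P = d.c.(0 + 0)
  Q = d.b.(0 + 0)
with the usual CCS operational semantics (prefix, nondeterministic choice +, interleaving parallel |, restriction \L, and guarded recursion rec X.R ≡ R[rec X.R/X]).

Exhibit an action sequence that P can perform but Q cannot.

P's transition system — 3 states:
  p0 = d.c.(0 + 0) ⊢ ··d··> p1
  p1 = c.(0 + 0) ⊢ ··c··> p2
  p2 = 0 + 0 ⊢ ·
Q's transition system — 3 states:
  q0 = d.b.(0 + 0) ⊢ ··d··> q1
  q1 = b.(0 + 0) ⊢ ··b··> q2
  q2 = 0 + 0 ⊢ ·
Trace ⟨dc⟩ through P, begin at {p0}:
  after d @ step 1: {p1}
  after c @ step 2: {p2}
  ✓ P
Trace ⟨dc⟩ through Q, begin at {q0}:
  after d @ step 1: {q1}
  after c @ step 2: ∅ (Q stuck)

dc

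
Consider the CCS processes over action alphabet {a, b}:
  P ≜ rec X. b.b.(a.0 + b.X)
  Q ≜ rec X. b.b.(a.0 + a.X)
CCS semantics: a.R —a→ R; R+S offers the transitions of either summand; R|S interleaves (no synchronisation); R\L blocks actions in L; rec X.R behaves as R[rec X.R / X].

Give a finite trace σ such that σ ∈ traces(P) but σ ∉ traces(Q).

bbb

P's transition system — 4 states:
  s0 = rec X. b.b.(a.0 + b.X) ⊢ ··b··> s1
  s1 = b.(a.0 + b.(rec X. b.b.(a.0 + b.X))) ⊢ ··b··> s2
  s2 = a.0 + b.(rec X. b.b.(a.0 + b.X)) ⊢ ··a··> s3, ··b··> s0
  s3 = 0 ⊢ ∅
Q's transition system — 4 states:
  t0 = rec X. b.b.(a.0 + a.X) ⊢ ··b··> t1
  t1 = b.(a.0 + a.(rec X. b.b.(a.0 + a.X))) ⊢ ··b··> t2
  t2 = a.0 + a.(rec X. b.b.(a.0 + a.X)) ⊢ ··a··> t0, ··a··> t3
  t3 = 0 ⊢ ∅
Trace ⟨bbb⟩ through P, begin at {s0}:
  [1] b ⇒ {s1}
  [2] b ⇒ {s2}
  [3] b ⇒ {s0}
  P completes σ.
Trace ⟨bbb⟩ through Q, begin at {t0}:
  [1] b ⇒ {t1}
  [2] b ⇒ {t2}
  [3] b ⇒ ∅ (Q stuck)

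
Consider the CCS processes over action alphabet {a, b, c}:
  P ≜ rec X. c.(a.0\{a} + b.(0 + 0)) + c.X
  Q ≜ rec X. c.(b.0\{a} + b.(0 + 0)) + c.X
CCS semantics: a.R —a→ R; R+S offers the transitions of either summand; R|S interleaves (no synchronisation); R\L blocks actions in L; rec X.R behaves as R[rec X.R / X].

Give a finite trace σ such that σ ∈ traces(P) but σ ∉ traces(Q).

ca

LTS(P): 4 reachable states
  m0 = rec X. c.(a.0\{a} + b.(0 + 0)) + c.X → --c--▸ m0, --c--▸ m1
  m1 = a.0\{a} + b.(0 + 0) → --a--▸ m2, --b--▸ m3
  m2 = 0\{a} → (no moves)
  m3 = 0 + 0 → (no moves)
LTS(Q): 4 reachable states
  n0 = rec X. c.(b.0\{a} + b.(0 + 0)) + c.X → --c--▸ n0, --c--▸ n1
  n1 = b.0\{a} + b.(0 + 0) → --b--▸ n2, --b--▸ n3
  n2 = 0 + 0 → (no moves)
  n3 = 0\{a} → (no moves)
Trace ⟨ca⟩ through P, begin at {m0}:
  step 1 (c): {m0, m1}
  step 2 (a): {m2}
  P completes σ.
Trace ⟨ca⟩ through Q, begin at {n0}:
  step 1 (c): {n0, n1}
  step 2 (a): ∅  — Q cannot continue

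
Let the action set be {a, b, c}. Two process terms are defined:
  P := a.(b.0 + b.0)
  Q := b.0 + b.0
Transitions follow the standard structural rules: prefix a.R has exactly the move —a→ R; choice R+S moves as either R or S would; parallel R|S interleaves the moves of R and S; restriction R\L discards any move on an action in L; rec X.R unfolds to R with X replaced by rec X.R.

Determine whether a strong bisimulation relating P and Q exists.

P ≁ Q

P's transition system — 3 states:
  u0 = a.(b.0 + b.0) has moves =a=> u1
  u1 = b.0 + b.0 has moves =b=> u2
  u2 = 0 has moves stopped
Q's transition system — 2 states:
  v0 = b.0 + b.0 has moves =b=> v1
  v1 = 0 has moves stopped
Bisimilarity quotient blocks:
  B0 = {u0}
  B1 = {u1, v0}
  B2 = {u2, v1}
u0 ∈ B0, v0 ∈ B1 → different blocks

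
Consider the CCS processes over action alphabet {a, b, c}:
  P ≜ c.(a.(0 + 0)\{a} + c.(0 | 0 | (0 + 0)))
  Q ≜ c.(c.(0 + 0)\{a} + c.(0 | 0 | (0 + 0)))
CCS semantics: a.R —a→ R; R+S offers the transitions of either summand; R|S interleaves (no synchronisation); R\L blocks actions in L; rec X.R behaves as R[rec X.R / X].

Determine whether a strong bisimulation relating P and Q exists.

NO

Reachable graph of P (4 states):
  s0 = c.(a.(0 + 0)\{a} + c.(0 | 0 | (0 + 0))) ⊢ —c→ s1
  s1 = a.(0 + 0)\{a} + c.(0 | 0 | (0 + 0)) ⊢ —a→ s2, —c→ s3
  s2 = (0 + 0)\{a} ⊢ (no moves)
  s3 = 0 | 0 | (0 + 0) ⊢ (no moves)
Reachable graph of Q (4 states):
  t0 = c.(c.(0 + 0)\{a} + c.(0 | 0 | (0 + 0))) ⊢ —c→ t1
  t1 = c.(0 + 0)\{a} + c.(0 | 0 | (0 + 0)) ⊢ —c→ t2, —c→ t3
  t2 = (0 + 0)\{a} ⊢ (no moves)
  t3 = 0 | 0 | (0 + 0) ⊢ (no moves)
Coarsest stable partition (strong bisimilarity classes):
  B0 = {s0}
  B1 = {s1}
  B2 = {s2, s3, t2, t3}
  B3 = {t0}
  B4 = {t1}
s0 ∈ B0, t0 ∈ B3 → different blocks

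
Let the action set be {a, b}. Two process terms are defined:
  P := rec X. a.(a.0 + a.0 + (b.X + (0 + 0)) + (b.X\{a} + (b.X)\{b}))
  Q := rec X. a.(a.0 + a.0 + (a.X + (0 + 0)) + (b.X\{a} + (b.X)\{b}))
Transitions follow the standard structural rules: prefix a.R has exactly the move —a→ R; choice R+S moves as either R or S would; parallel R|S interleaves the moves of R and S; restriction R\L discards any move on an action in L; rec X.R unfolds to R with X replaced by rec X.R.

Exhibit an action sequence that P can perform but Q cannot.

Reachable graph of P (4 states):
  s0 = rec X. a.(a.0 + a.0 + (b.X + (0 + 0)) + (b.X\{a} + (b.X)\{b})) ⊢ =a=> s1
  s1 = a.0 + a.0 + (b.(rec X. a.(a.0 + a.0 + (b.X + (0 + 0)) + (b.X\{a} + (b.X)\{b}))) + (0 + 0)) + (b.(rec X. a.(a.0 + a.0 + (b.X + (0 + 0)) + (b.X\{a} + (b.X)\{b})))\{a} + (b.(rec X. a.(a.0 + a.0 + (b.X + (0 + 0)) + (b.X\{a} + (b.X)\{b}))))\{b}) ⊢ =a=> s2, =b=> s0, =b=> s3
  s2 = 0 ⊢ stopped
  s3 = (rec X. a.(a.0 + a.0 + (b.X + (0 + 0)) + (b.X\{a} + (b.X)\{b})))\{a} ⊢ stopped
Reachable graph of Q (4 states):
  t0 = rec X. a.(a.0 + a.0 + (a.X + (0 + 0)) + (b.X\{a} + (b.X)\{b})) ⊢ =a=> t1
  t1 = a.0 + a.0 + (a.(rec X. a.(a.0 + a.0 + (a.X + (0 + 0)) + (b.X\{a} + (b.X)\{b}))) + (0 + 0)) + (b.(rec X. a.(a.0 + a.0 + (a.X + (0 + 0)) + (b.X\{a} + (b.X)\{b})))\{a} + (b.(rec X. a.(a.0 + a.0 + (a.X + (0 + 0)) + (b.X\{a} + (b.X)\{b}))))\{b}) ⊢ =a=> t0, =a=> t2, =b=> t3
  t2 = 0 ⊢ stopped
  t3 = (rec X. a.(a.0 + a.0 + (a.X + (0 + 0)) + (b.X\{a} + (b.X)\{b})))\{a} ⊢ stopped
Run σ = ⟨aba⟩ on P: start {s0}
  step 1 (a): {s1}
  step 2 (b): {s0, s3}
  step 3 (a): {s1}
  — P admits the full trace.
Run σ = ⟨aba⟩ on Q: start {t0}
  step 1 (a): {t1}
  step 2 (b): {t3}
  step 3 (a): ∅  — Q cannot continue

aba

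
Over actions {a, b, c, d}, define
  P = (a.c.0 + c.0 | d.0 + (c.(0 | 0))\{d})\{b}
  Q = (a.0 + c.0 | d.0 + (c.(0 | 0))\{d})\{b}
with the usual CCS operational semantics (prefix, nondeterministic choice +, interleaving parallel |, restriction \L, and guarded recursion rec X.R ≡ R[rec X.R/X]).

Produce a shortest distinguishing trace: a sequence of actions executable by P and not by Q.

Reachable graph of P (7 states):
  m0 = (a.c.0 + c.0 | d.0 + (c.(0 | 0))\{d})\{b} has moves ··a··> m1, ··c··> m2, ··c··> m3, ··d··> m4
  m1 = (c.0)\{b} has moves ··c··> m5
  m2 = (0 | 0)\{d}\{b} has moves stopped
  m3 = (0 | d.0)\{b} has moves ··d··> m6
  m4 = (c.0 | 0)\{b} has moves ··c··> m6
  m5 = 0\{b} has moves stopped
  m6 = (0 | 0)\{b} has moves stopped
Reachable graph of Q (6 states):
  n0 = (a.0 + c.0 | d.0 + (c.(0 | 0))\{d})\{b} has moves ··a··> n1, ··c··> n2, ··c··> n3, ··d··> n4
  n1 = 0\{b} has moves stopped
  n2 = (0 | 0)\{d}\{b} has moves stopped
  n3 = (0 | d.0)\{b} has moves ··d··> n5
  n4 = (c.0 | 0)\{b} has moves ··c··> n5
  n5 = (0 | 0)\{b} has moves stopped
Executing ac from P (initial set {m0}):
  step 1 (a): {m1}
  step 2 (c): {m5}
  P completes σ.
Executing ac from Q (initial set {n0}):
  step 1 (a): {n1}
  step 2 (c): ∅  — Q cannot continue

ac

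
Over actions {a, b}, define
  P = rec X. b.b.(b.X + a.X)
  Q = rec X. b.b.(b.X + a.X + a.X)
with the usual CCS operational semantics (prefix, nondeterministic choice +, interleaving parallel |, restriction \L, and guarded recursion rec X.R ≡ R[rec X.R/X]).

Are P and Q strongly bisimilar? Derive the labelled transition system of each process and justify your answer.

P ~ Q

P's transition system — 3 states:
  s0 = rec X. b.b.(b.X + a.X) has moves =b=> s1
  s1 = b.(b.(rec X. b.b.(b.X + a.X)) + a.(rec X. b.b.(b.X + a.X))) has moves =b=> s2
  s2 = b.(rec X. b.b.(b.X + a.X)) + a.(rec X. b.b.(b.X + a.X)) has moves =a=> s0, =b=> s0
Q's transition system — 3 states:
  t0 = rec X. b.b.(b.X + a.X + a.X) has moves =b=> t1
  t1 = b.(b.(rec X. b.b.(b.X + a.X + a.X)) + a.(rec X. b.b.(b.X + a.X + a.X)) + a.(rec X. b.b.(b.X + a.X + a.X))) has moves =b=> t2
  t2 = b.(rec X. b.b.(b.X + a.X + a.X)) + a.(rec X. b.b.(b.X + a.X + a.X)) + a.(rec X. b.b.(b.X + a.X + a.X)) has moves =a=> t0, =b=> t0
Coarsest stable partition (strong bisimilarity classes):
  B0 = {s0, t0}
  B1 = {s1, t1}
  B2 = {s2, t2}
s0 ∈ B0, t0 ∈ B0 → same block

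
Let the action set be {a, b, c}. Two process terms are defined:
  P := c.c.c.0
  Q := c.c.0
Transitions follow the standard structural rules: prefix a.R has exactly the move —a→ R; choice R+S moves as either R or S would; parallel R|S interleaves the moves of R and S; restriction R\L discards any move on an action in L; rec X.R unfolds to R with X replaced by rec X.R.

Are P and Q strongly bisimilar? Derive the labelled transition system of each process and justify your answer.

not bisimilar

Reachable graph of P (4 states):
  p0 = c.c.c.0 ⊢ -c-> p1
  p1 = c.c.0 ⊢ -c-> p2
  p2 = c.0 ⊢ -c-> p3
  p3 = 0 ⊢ (no moves)
Reachable graph of Q (3 states):
  q0 = c.c.0 ⊢ -c-> q1
  q1 = c.0 ⊢ -c-> q2
  q2 = 0 ⊢ (no moves)
Bisimilarity quotient blocks:
  B0 = {p0}
  B1 = {p1, q0}
  B2 = {p2, q1}
  B3 = {p3, q2}
p0 ∈ B0, q0 ∈ B1 → different blocks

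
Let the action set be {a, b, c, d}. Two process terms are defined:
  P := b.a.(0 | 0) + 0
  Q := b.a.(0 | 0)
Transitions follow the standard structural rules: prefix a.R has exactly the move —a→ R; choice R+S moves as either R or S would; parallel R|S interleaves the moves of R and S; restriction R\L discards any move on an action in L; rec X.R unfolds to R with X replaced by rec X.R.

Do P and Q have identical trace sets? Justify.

trace-equivalent

Reachable graph of P (3 states):
  u0 = b.a.(0 | 0) + 0 :: --b--▸ u1
  u1 = a.(0 | 0) :: --a--▸ u2
  u2 = 0 | 0 :: (no moves)
Reachable graph of Q (3 states):
  v0 = b.a.(0 | 0) :: --b--▸ v1
  v1 = a.(0 | 0) :: --a--▸ v2
  v2 = 0 | 0 :: (no moves)
Bisimilarity quotient blocks:
  B0 = {u0, v0}
  B1 = {u1, v1}
  B2 = {u2, v2}
u0 ∈ B0, v0 ∈ B0 → same block
Bisimilar ⇒ trace-equivalent.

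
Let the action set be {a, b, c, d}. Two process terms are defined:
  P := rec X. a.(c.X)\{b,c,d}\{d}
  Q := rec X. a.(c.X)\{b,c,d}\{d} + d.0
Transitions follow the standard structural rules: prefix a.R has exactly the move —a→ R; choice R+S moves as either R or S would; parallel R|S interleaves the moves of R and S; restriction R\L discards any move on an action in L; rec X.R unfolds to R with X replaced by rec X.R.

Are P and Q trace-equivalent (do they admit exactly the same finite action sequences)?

LTS(P): 2 reachable states
  m0 = rec X. a.(c.X)\{b,c,d}\{d} :: ··a··> m1
  m1 = (c.(rec X. a.(c.X)\{b,c,d}\{d}))\{b,c,d}\{d} :: stopped
LTS(Q): 3 reachable states
  n0 = rec X. a.(c.X)\{b,c,d}\{d} + d.0 :: ··a··> n1, ··d··> n2
  n1 = (c.(rec X. a.(c.X)\{b,c,d}\{d} + d.0))\{b,c,d}\{d} :: stopped
  n2 = 0 :: stopped
Run σ = ⟨d⟩ on Q: start {n0}
  step 1 (d): {n2}
  Q completes σ.
Run σ = ⟨d⟩ on P: start {m0}
  step 1 (d): no successor for P

trace-distinct — witness ⟨d⟩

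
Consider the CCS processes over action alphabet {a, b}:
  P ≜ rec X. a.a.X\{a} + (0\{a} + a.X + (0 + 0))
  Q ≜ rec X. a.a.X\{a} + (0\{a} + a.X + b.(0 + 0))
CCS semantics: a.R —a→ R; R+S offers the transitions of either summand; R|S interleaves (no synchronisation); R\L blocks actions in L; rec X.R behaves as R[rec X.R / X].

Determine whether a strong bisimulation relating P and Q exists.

LTS(P): 3 reachable states
  p0 = rec X. a.a.X\{a} + (0\{a} + a.X + (0 + 0)) → --a--▸ p0, --a--▸ p1
  p1 = a.(rec X. a.a.X\{a} + (0\{a} + a.X + (0 + 0)))\{a} → --a--▸ p2
  p2 = (rec X. a.a.X\{a} + (0\{a} + a.X + (0 + 0)))\{a} → (no moves)
LTS(Q): 5 reachable states
  q0 = rec X. a.a.X\{a} + (0\{a} + a.X + b.(0 + 0)) → --a--▸ q0, --a--▸ q1, --b--▸ q2
  q1 = a.(rec X. a.a.X\{a} + (0\{a} + a.X + b.(0 + 0)))\{a} → --a--▸ q3
  q2 = 0 + 0 → (no moves)
  q3 = (rec X. a.a.X\{a} + (0\{a} + a.X + b.(0 + 0)))\{a} → --b--▸ q4
  q4 = (0 + 0)\{a} → (no moves)
Bisimilarity quotient blocks:
  B0 = {p0}
  B1 = {p1}
  B2 = {p2, q2, q4}
  B3 = {q0}
  B4 = {q1}
  B5 = {q3}
p0 ∈ B0, q0 ∈ B3 → different blocks

NO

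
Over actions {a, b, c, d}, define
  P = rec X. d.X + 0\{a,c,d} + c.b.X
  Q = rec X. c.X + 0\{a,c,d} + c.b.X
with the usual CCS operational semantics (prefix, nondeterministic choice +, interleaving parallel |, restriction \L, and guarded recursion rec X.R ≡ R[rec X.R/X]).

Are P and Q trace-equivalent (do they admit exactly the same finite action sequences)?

trace-distinct — witness ⟨d⟩

P's transition system — 2 states:
  m0 = rec X. d.X + 0\{a,c,d} + c.b.X has moves —c→ m1, —d→ m0
  m1 = b.(rec X. d.X + 0\{a,c,d} + c.b.X) has moves —b→ m0
Q's transition system — 2 states:
  n0 = rec X. c.X + 0\{a,c,d} + c.b.X has moves —c→ n0, —c→ n1
  n1 = b.(rec X. c.X + 0\{a,c,d} + c.b.X) has moves —b→ n0
Trace ⟨d⟩ through P, begin at {m0}:
  [1] d ⇒ {m0}
  — P admits the full trace.
Trace ⟨d⟩ through Q, begin at {n0}:
  [1] d ⇒ ∅  — Q cannot continue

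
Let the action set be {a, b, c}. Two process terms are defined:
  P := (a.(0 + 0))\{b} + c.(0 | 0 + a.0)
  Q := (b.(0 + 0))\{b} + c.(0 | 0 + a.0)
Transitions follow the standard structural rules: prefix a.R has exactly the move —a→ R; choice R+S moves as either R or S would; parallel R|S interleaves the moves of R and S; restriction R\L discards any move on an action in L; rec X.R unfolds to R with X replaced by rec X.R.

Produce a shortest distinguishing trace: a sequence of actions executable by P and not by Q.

Reachable graph of P (4 states):
  m0 = (a.(0 + 0))\{b} + c.(0 | 0 + a.0) has moves —a→ m1, —c→ m2
  m1 = (0 + 0)\{b} has moves stopped
  m2 = 0 | 0 + a.0 has moves —a→ m3
  m3 = 0 has moves stopped
Reachable graph of Q (3 states):
  n0 = (b.(0 + 0))\{b} + c.(0 | 0 + a.0) has moves —c→ n1
  n1 = 0 | 0 + a.0 has moves —a→ n2
  n2 = 0 has moves stopped
Trace ⟨a⟩ through P, begin at {m0}:
  [1] a ⇒ {m1}
  P completes σ.
Trace ⟨a⟩ through Q, begin at {n0}:
  [1] a ⇒ ∅ (Q stuck)

a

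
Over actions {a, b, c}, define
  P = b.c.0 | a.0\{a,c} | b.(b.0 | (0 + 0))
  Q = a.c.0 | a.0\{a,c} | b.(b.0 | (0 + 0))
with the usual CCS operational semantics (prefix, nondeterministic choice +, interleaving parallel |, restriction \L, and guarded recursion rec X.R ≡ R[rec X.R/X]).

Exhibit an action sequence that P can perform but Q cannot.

bc

P's transition system — 18 states:
  s0 = b.c.0 | a.0\{a,c} | b.(b.0 | (0 + 0)) | ··a··> s1, ··b··> s2, ··b··> s3
  s1 = b.c.0 | 0\{a,c} | b.(b.0 | (0 + 0)) | ··b··> s4, ··b··> s5
  s2 = b.c.0 | a.0\{a,c} | (b.0 | (0 + 0)) | ··a··> s4, ··b··> s6, ··b··> s7
  s3 = c.0 | a.0\{a,c} | b.(b.0 | (0 + 0)) | ··a··> s5, ··b··> s7, ··c··> s8
  s4 = b.c.0 | 0\{a,c} | (b.0 | (0 + 0)) | ··b··> s10, ··b··> s9
  s5 = c.0 | 0\{a,c} | b.(b.0 | (0 + 0)) | ··b··> s10, ··c··> s11
  s6 = b.c.0 | a.0\{a,c} | (0 | (0 + 0)) | ··a··> s9, ··b··> s12
  s7 = c.0 | a.0\{a,c} | (b.0 | (0 + 0)) | ··a··> s10, ··b··> s12, ··c··> s13
  s8 = 0 | a.0\{a,c} | b.(b.0 | (0 + 0)) | ··a··> s11, ··b··> s13
  s9 = b.c.0 | 0\{a,c} | (0 | (0 + 0)) | ··b··> s14
  s10 = c.0 | 0\{a,c} | (b.0 | (0 + 0)) | ··b··> s14, ··c··> s15
  s11 = 0 | 0\{a,c} | b.(b.0 | (0 + 0)) | ··b··> s15
  s12 = c.0 | a.0\{a,c} | (0 | (0 + 0)) | ··a··> s14, ··c··> s16
  s13 = 0 | a.0\{a,c} | (b.0 | (0 + 0)) | ··a··> s15, ··b··> s16
  s14 = c.0 | 0\{a,c} | (0 | (0 + 0)) | ··c··> s17
  s15 = 0 | 0\{a,c} | (b.0 | (0 + 0)) | ··b··> s17
  s16 = 0 | a.0\{a,c} | (0 | (0 + 0)) | ··a··> s17
  s17 = 0 | 0\{a,c} | (0 | (0 + 0)) | ·
Q's transition system — 18 states:
  t0 = a.c.0 | a.0\{a,c} | b.(b.0 | (0 + 0)) | ··a··> t1, ··a··> t2, ··b··> t3
  t1 = a.c.0 | 0\{a,c} | b.(b.0 | (0 + 0)) | ··a··> t4, ··b··> t5
  t2 = c.0 | a.0\{a,c} | b.(b.0 | (0 + 0)) | ··a··> t4, ··b··> t6, ··c··> t7
  t3 = a.c.0 | a.0\{a,c} | (b.0 | (0 + 0)) | ··a··> t5, ··a··> t6, ··b··> t8
  t4 = c.0 | 0\{a,c} | b.(b.0 | (0 + 0)) | ··b··> t9, ··c··> t10
  t5 = a.c.0 | 0\{a,c} | (b.0 | (0 + 0)) | ··a··> t9, ··b··> t11
  t6 = c.0 | a.0\{a,c} | (b.0 | (0 + 0)) | ··a··> t9, ··b··> t12, ··c··> t13
  t7 = 0 | a.0\{a,c} | b.(b.0 | (0 + 0)) | ··a··> t10, ··b··> t13
  t8 = a.c.0 | a.0\{a,c} | (0 | (0 + 0)) | ··a··> t11, ··a··> t12
  t9 = c.0 | 0\{a,c} | (b.0 | (0 + 0)) | ··b··> t14, ··c··> t15
  t10 = 0 | 0\{a,c} | b.(b.0 | (0 + 0)) | ··b··> t15
  t11 = a.c.0 | 0\{a,c} | (0 | (0 + 0)) | ··a··> t14
  t12 = c.0 | a.0\{a,c} | (0 | (0 + 0)) | ··a··> t14, ··c··> t16
  t13 = 0 | a.0\{a,c} | (b.0 | (0 + 0)) | ··a··> t15, ··b··> t16
  t14 = c.0 | 0\{a,c} | (0 | (0 + 0)) | ··c··> t17
  t15 = 0 | 0\{a,c} | (b.0 | (0 + 0)) | ··b··> t17
  t16 = 0 | a.0\{a,c} | (0 | (0 + 0)) | ··a··> t17
  t17 = 0 | 0\{a,c} | (0 | (0 + 0)) | ·
Run σ = ⟨bc⟩ on P: start {s0}
  [1] b ⇒ {s2, s3}
  [2] c ⇒ {s8}
  — P admits the full trace.
Run σ = ⟨bc⟩ on Q: start {t0}
  [1] b ⇒ {t3}
  [2] c ⇒ ∅ (Q stuck)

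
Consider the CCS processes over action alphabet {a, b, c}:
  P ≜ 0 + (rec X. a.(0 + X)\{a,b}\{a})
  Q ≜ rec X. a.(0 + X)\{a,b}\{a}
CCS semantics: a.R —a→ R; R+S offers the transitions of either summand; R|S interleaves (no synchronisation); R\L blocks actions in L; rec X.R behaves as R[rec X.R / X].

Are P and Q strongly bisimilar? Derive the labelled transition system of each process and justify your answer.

P's transition system — 2 states:
  p0 = 0 + (rec X. a.(0 + X)\{a,b}\{a}) :: ··a··> p1
  p1 = (0 + (rec X. a.(0 + X)\{a,b}\{a}))\{a,b}\{a} :: ∅
Q's transition system — 2 states:
  q0 = rec X. a.(0 + X)\{a,b}\{a} :: ··a··> q1
  q1 = (0 + (rec X. a.(0 + X)\{a,b}\{a}))\{a,b}\{a} :: ∅
Coarsest stable partition (strong bisimilarity classes):
  B0 = {p0, q0}
  B1 = {p1, q1}
p0 ∈ B0, q0 ∈ B0 → same block

YES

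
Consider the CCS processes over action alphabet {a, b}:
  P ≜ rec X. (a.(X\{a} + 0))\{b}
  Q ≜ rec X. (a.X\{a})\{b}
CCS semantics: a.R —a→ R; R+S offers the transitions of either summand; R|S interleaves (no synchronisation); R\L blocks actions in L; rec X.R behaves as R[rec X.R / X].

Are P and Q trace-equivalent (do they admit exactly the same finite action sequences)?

P's transition system — 2 states:
  u0 = rec X. (a.(X\{a} + 0))\{b} → =a=> u1
  u1 = ((rec X. (a.(X\{a} + 0))\{b})\{a} + 0)\{b} → ·
Q's transition system — 2 states:
  v0 = rec X. (a.X\{a})\{b} → =a=> v1
  v1 = (rec X. (a.X\{a})\{b})\{a}\{b} → ·
Partition-refinement fixed point:
  B0 = {u0, v0}
  B1 = {u1, v1}
u0 ∈ B0, v0 ∈ B0 → same block
Bisimilar ⇒ trace-equivalent.

trace-equivalent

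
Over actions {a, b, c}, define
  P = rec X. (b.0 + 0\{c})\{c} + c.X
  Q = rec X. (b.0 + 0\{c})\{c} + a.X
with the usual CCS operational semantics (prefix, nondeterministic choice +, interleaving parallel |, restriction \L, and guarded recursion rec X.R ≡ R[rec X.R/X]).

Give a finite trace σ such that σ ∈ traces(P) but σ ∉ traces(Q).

c

LTS(P): 2 reachable states
  u0 = rec X. (b.0 + 0\{c})\{c} + c.X :: —b→ u1, —c→ u0
  u1 = 0\{c} :: ·
LTS(Q): 2 reachable states
  v0 = rec X. (b.0 + 0\{c})\{c} + a.X :: —a→ v0, —b→ v1
  v1 = 0\{c} :: ·
Trace ⟨c⟩ through P, begin at {u0}:
  after c @ step 1: {u0}
  ✓ P
Trace ⟨c⟩ through Q, begin at {v0}:
  after c @ step 1: ∅  — Q cannot continue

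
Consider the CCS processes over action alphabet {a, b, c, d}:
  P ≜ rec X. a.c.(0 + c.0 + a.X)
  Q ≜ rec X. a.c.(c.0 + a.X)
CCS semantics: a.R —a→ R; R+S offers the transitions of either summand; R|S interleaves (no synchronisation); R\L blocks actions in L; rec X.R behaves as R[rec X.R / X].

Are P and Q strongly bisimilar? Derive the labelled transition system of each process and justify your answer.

YES

P's transition system — 4 states:
  m0 = rec X. a.c.(0 + c.0 + a.X) → -a-> m1
  m1 = c.(0 + c.0 + a.(rec X. a.c.(0 + c.0 + a.X))) → -c-> m2
  m2 = 0 + c.0 + a.(rec X. a.c.(0 + c.0 + a.X)) → -a-> m0, -c-> m3
  m3 = 0 → stopped
Q's transition system — 4 states:
  n0 = rec X. a.c.(c.0 + a.X) → -a-> n1
  n1 = c.(c.0 + a.(rec X. a.c.(c.0 + a.X))) → -c-> n2
  n2 = c.0 + a.(rec X. a.c.(c.0 + a.X)) → -a-> n0, -c-> n3
  n3 = 0 → stopped
Bisimilarity quotient blocks:
  B0 = {m0, n0}
  B1 = {m1, n1}
  B2 = {m2, n2}
  B3 = {m3, n3}
m0 ∈ B0, n0 ∈ B0 → same block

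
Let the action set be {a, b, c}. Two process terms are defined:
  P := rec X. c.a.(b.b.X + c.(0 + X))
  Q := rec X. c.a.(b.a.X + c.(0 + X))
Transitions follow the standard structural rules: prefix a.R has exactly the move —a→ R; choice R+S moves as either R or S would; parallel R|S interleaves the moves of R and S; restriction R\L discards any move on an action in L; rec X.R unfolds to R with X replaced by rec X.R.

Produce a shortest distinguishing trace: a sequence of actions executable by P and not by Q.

cabb

P's transition system — 5 states:
  p0 = rec X. c.a.(b.b.X + c.(0 + X)) :: ··c··> p1
  p1 = a.(b.b.(rec X. c.a.(b.b.X + c.(0 + X))) + c.(0 + (rec X. c.a.(b.b.X + c.(0 + X))))) :: ··a··> p2
  p2 = b.b.(rec X. c.a.(b.b.X + c.(0 + X))) + c.(0 + (rec X. c.a.(b.b.X + c.(0 + X)))) :: ··b··> p3, ··c··> p4
  p3 = b.(rec X. c.a.(b.b.X + c.(0 + X))) :: ··b··> p0
  p4 = 0 + (rec X. c.a.(b.b.X + c.(0 + X))) :: ··c··> p1
Q's transition system — 5 states:
  q0 = rec X. c.a.(b.a.X + c.(0 + X)) :: ··c··> q1
  q1 = a.(b.a.(rec X. c.a.(b.a.X + c.(0 + X))) + c.(0 + (rec X. c.a.(b.a.X + c.(0 + X))))) :: ··a··> q2
  q2 = b.a.(rec X. c.a.(b.a.X + c.(0 + X))) + c.(0 + (rec X. c.a.(b.a.X + c.(0 + X)))) :: ··b··> q3, ··c··> q4
  q3 = a.(rec X. c.a.(b.a.X + c.(0 + X))) :: ··a··> q0
  q4 = 0 + (rec X. c.a.(b.a.X + c.(0 + X))) :: ··c··> q1
Run σ = ⟨cabb⟩ on P: start {p0}
  step 1 (c): {p1}
  step 2 (a): {p2}
  step 3 (b): {p3}
  step 4 (b): {p0}
  ✓ P
Run σ = ⟨cabb⟩ on Q: start {q0}
  step 1 (c): {q1}
  step 2 (a): {q2}
  step 3 (b): {q3}
  step 4 (b): no successor for Q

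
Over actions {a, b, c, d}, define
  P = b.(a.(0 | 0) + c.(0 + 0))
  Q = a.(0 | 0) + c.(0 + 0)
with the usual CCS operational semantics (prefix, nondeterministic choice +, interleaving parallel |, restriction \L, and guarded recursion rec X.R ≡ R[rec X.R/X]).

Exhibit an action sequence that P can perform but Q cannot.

b

LTS(P): 4 reachable states
  u0 = b.(a.(0 | 0) + c.(0 + 0)) has moves ··b··> u1
  u1 = a.(0 | 0) + c.(0 + 0) has moves ··a··> u2, ··c··> u3
  u2 = 0 | 0 has moves stopped
  u3 = 0 + 0 has moves stopped
LTS(Q): 3 reachable states
  v0 = a.(0 | 0) + c.(0 + 0) has moves ··a··> v1, ··c··> v2
  v1 = 0 | 0 has moves stopped
  v2 = 0 + 0 has moves stopped
Executing b from P (initial set {u0}):
  after b @ step 1: {u1}
  ✓ P
Executing b from Q (initial set {v0}):
  after b @ step 1: ∅ (Q stuck)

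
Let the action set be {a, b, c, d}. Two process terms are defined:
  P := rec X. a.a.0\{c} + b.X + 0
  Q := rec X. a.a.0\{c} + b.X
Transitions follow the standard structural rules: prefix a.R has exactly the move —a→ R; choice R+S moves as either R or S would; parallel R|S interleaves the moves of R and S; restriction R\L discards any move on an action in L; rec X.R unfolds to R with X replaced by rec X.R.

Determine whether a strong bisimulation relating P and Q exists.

YES

P's transition system — 3 states:
  m0 = rec X. a.a.0\{c} + b.X + 0 has moves -a-> m1, -b-> m0
  m1 = a.0\{c} has moves -a-> m2
  m2 = 0\{c} has moves ∅
Q's transition system — 3 states:
  n0 = rec X. a.a.0\{c} + b.X has moves -a-> n1, -b-> n0
  n1 = a.0\{c} has moves -a-> n2
  n2 = 0\{c} has moves ∅
Coarsest stable partition (strong bisimilarity classes):
  B0 = {m0, n0}
  B1 = {m1, n1}
  B2 = {m2, n2}
m0 ∈ B0, n0 ∈ B0 → same block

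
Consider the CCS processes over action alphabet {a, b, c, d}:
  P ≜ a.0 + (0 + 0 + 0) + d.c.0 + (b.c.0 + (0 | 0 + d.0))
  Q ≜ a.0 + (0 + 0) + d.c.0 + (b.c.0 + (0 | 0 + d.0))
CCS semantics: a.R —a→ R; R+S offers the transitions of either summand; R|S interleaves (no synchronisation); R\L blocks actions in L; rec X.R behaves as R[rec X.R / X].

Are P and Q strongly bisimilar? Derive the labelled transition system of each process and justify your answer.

Reachable graph of P (3 states):
  s0 = a.0 + (0 + 0 + 0) + d.c.0 + (b.c.0 + (0 | 0 + d.0)) :: --a--▸ s1, --b--▸ s2, --d--▸ s1, --d--▸ s2
  s1 = 0 :: ·
  s2 = c.0 :: --c--▸ s1
Reachable graph of Q (3 states):
  t0 = a.0 + (0 + 0) + d.c.0 + (b.c.0 + (0 | 0 + d.0)) :: --a--▸ t1, --b--▸ t2, --d--▸ t1, --d--▸ t2
  t1 = 0 :: ·
  t2 = c.0 :: --c--▸ t1
Partition-refinement fixed point:
  B0 = {s0, t0}
  B1 = {s1, t1}
  B2 = {s2, t2}
s0 ∈ B0, t0 ∈ B0 → same block

YES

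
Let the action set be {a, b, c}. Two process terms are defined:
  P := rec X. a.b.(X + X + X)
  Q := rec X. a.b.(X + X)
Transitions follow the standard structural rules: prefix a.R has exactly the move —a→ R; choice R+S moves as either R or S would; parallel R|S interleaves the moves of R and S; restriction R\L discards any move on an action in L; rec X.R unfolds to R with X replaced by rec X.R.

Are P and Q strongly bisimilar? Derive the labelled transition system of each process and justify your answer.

Reachable graph of P (3 states):
  m0 = rec X. a.b.(X + X + X) :: -a-> m1
  m1 = b.((rec X. a.b.(X + X + X)) + (rec X. a.b.(X + X + X)) + (rec X. a.b.(X + X + X))) :: -b-> m2
  m2 = (rec X. a.b.(X + X + X)) + (rec X. a.b.(X + X + X)) + (rec X. a.b.(X + X + X)) :: -a-> m1
Reachable graph of Q (3 states):
  n0 = rec X. a.b.(X + X) :: -a-> n1
  n1 = b.((rec X. a.b.(X + X)) + (rec X. a.b.(X + X))) :: -b-> n2
  n2 = (rec X. a.b.(X + X)) + (rec X. a.b.(X + X)) :: -a-> n1
Coarsest stable partition (strong bisimilarity classes):
  B0 = {m0, m2, n0, n2}
  B1 = {m1, n1}
m0 ∈ B0, n0 ∈ B0 → same block

bisimilar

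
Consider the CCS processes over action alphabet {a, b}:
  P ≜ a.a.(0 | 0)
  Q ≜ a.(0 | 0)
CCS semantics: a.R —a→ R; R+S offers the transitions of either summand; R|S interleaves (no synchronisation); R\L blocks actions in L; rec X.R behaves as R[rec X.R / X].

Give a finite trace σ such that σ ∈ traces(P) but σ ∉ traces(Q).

P's transition system — 3 states:
  u0 = a.a.(0 | 0) | --a--▸ u1
  u1 = a.(0 | 0) | --a--▸ u2
  u2 = 0 | 0 | stopped
Q's transition system — 2 states:
  v0 = a.(0 | 0) | --a--▸ v1
  v1 = 0 | 0 | stopped
Trace ⟨aa⟩ through P, begin at {u0}:
  step 1 (a): {u1}
  step 2 (a): {u2}
  ✓ P
Trace ⟨aa⟩ through Q, begin at {v0}:
  step 1 (a): {v1}
  step 2 (a): ∅ (Q stuck)

aa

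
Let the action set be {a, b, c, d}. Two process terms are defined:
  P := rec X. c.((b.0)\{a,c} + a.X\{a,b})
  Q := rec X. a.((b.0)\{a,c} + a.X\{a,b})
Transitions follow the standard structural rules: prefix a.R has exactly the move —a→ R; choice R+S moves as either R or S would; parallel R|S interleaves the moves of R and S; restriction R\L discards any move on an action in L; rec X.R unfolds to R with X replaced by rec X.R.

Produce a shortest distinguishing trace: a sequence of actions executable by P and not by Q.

Reachable graph of P (5 states):
  u0 = rec X. c.((b.0)\{a,c} + a.X\{a,b}) | =c=> u1
  u1 = (b.0)\{a,c} + a.(rec X. c.((b.0)\{a,c} + a.X\{a,b}))\{a,b} | =a=> u2, =b=> u3
  u2 = (rec X. c.((b.0)\{a,c} + a.X\{a,b}))\{a,b} | =c=> u4
  u3 = 0\{a,c} | ·
  u4 = ((b.0)\{a,c} + a.(rec X. c.((b.0)\{a,c} + a.X\{a,b}))\{a,b})\{a,b} | ·
Reachable graph of Q (4 states):
  v0 = rec X. a.((b.0)\{a,c} + a.X\{a,b}) | =a=> v1
  v1 = (b.0)\{a,c} + a.(rec X. a.((b.0)\{a,c} + a.X\{a,b}))\{a,b} | =a=> v2, =b=> v3
  v2 = (rec X. a.((b.0)\{a,c} + a.X\{a,b}))\{a,b} | ·
  v3 = 0\{a,c} | ·
Trace ⟨c⟩ through P, begin at {u0}:
  [1] c ⇒ {u1}
  ✓ P
Trace ⟨c⟩ through Q, begin at {v0}:
  [1] c ⇒ no successor for Q

c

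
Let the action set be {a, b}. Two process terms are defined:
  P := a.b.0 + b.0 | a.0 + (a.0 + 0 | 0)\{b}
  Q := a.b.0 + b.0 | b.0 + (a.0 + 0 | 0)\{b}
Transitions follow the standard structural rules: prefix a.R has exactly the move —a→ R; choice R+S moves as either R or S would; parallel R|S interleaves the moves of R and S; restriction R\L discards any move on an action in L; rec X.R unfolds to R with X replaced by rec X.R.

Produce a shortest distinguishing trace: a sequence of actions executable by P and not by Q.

ba

P's transition system — 7 states:
  p0 = a.b.0 + b.0 | a.0 + (a.0 + 0 | 0)\{b} :: --a--▸ p1, --a--▸ p2, --a--▸ p3, --b--▸ p4
  p1 = 0\{b} :: deadlocked
  p2 = b.0 :: --b--▸ p5
  p3 = b.0 | 0 :: --b--▸ p6
  p4 = 0 | a.0 :: --a--▸ p6
  p5 = 0 :: deadlocked
  p6 = 0 | 0 :: deadlocked
Q's transition system — 7 states:
  q0 = a.b.0 + b.0 | b.0 + (a.0 + 0 | 0)\{b} :: --a--▸ q1, --a--▸ q2, --b--▸ q3, --b--▸ q4
  q1 = 0\{b} :: deadlocked
  q2 = b.0 :: --b--▸ q5
  q3 = 0 | b.0 :: --b--▸ q6
  q4 = b.0 | 0 :: --b--▸ q6
  q5 = 0 :: deadlocked
  q6 = 0 | 0 :: deadlocked
Trace ⟨ba⟩ through P, begin at {p0}:
  step 1 (b): {p4}
  step 2 (a): {p6}
  ✓ P
Trace ⟨ba⟩ through Q, begin at {q0}:
  step 1 (b): {q3, q4}
  step 2 (a): no successor for Q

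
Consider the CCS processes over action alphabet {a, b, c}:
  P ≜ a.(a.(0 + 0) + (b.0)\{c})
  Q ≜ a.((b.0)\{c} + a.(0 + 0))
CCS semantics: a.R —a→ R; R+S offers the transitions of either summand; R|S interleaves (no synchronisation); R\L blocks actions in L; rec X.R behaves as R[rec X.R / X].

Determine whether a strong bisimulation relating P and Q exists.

P's transition system — 4 states:
  s0 = a.(a.(0 + 0) + (b.0)\{c}) | --a--▸ s1
  s1 = a.(0 + 0) + (b.0)\{c} | --a--▸ s2, --b--▸ s3
  s2 = 0 + 0 | stopped
  s3 = 0\{c} | stopped
Q's transition system — 4 states:
  t0 = a.((b.0)\{c} + a.(0 + 0)) | --a--▸ t1
  t1 = (b.0)\{c} + a.(0 + 0) | --a--▸ t2, --b--▸ t3
  t2 = 0 + 0 | stopped
  t3 = 0\{c} | stopped
Bisimilarity quotient blocks:
  B0 = {s0, t0}
  B1 = {s1, t1}
  B2 = {s2, s3, t2, t3}
s0 ∈ B0, t0 ∈ B0 → same block

P ~ Q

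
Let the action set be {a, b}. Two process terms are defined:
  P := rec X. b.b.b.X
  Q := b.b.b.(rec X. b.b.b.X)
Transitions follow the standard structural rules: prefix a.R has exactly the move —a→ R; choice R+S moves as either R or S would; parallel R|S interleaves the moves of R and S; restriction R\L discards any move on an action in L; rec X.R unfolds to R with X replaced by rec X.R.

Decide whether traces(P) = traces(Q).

P's transition system — 3 states:
  m0 = rec X. b.b.b.X :: =b=> m1
  m1 = b.b.(rec X. b.b.b.X) :: =b=> m2
  m2 = b.(rec X. b.b.b.X) :: =b=> m0
Q's transition system — 4 states:
  n0 = b.b.b.(rec X. b.b.b.X) :: =b=> n1
  n1 = b.b.(rec X. b.b.b.X) :: =b=> n2
  n2 = b.(rec X. b.b.b.X) :: =b=> n3
  n3 = rec X. b.b.b.X :: =b=> n1
Coarsest stable partition (strong bisimilarity classes):
  B0 = {m0, m1, m2, n0, n1, n2, n3}
m0 ∈ B0, n0 ∈ B0 → same block
Bisimilar ⇒ trace-equivalent.

YES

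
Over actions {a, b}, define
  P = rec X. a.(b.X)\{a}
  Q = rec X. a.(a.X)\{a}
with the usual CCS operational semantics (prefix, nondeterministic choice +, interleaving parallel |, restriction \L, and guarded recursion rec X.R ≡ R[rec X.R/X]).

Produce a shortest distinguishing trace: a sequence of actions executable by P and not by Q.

ab

LTS(P): 3 reachable states
  s0 = rec X. a.(b.X)\{a} ⊢ -a-> s1
  s1 = (b.(rec X. a.(b.X)\{a}))\{a} ⊢ -b-> s2
  s2 = (rec X. a.(b.X)\{a})\{a} ⊢ ·
LTS(Q): 2 reachable states
  t0 = rec X. a.(a.X)\{a} ⊢ -a-> t1
  t1 = (a.(rec X. a.(a.X)\{a}))\{a} ⊢ ·
Run σ = ⟨ab⟩ on P: start {s0}
  after a @ step 1: {s1}
  after b @ step 2: {s2}
  ✓ P
Run σ = ⟨ab⟩ on Q: start {t0}
  after a @ step 1: {t1}
  after b @ step 2: ∅ (Q stuck)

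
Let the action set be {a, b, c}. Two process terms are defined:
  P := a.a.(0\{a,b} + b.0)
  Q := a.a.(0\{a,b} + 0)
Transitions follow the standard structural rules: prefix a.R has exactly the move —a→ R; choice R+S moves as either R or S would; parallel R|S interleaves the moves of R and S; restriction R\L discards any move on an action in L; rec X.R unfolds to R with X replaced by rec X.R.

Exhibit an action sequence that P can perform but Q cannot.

aab

Reachable graph of P (4 states):
  s0 = a.a.(0\{a,b} + b.0) :: ··a··> s1
  s1 = a.(0\{a,b} + b.0) :: ··a··> s2
  s2 = 0\{a,b} + b.0 :: ··b··> s3
  s3 = 0 :: ∅
Reachable graph of Q (3 states):
  t0 = a.a.(0\{a,b} + 0) :: ··a··> t1
  t1 = a.(0\{a,b} + 0) :: ··a··> t2
  t2 = 0\{a,b} + 0 :: ∅
Executing aab from P (initial set {s0}):
  [1] a ⇒ {s1}
  [2] a ⇒ {s2}
  [3] b ⇒ {s3}
  P completes σ.
Executing aab from Q (initial set {t0}):
  [1] a ⇒ {t1}
  [2] a ⇒ {t2}
  [3] b ⇒ ∅  — Q cannot continue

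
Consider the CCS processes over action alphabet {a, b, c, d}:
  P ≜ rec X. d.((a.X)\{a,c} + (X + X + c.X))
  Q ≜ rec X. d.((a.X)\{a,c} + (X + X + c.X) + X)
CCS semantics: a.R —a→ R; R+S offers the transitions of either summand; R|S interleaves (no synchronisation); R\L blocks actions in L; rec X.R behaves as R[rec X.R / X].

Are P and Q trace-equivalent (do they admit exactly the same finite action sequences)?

LTS(P): 2 reachable states
  s0 = rec X. d.((a.X)\{a,c} + (X + X + c.X)) ⊢ ··d··> s1
  s1 = (a.(rec X. d.((a.X)\{a,c} + (X + X + c.X))))\{a,c} + ((rec X. d.((a.X)\{a,c} + (X + X + c.X))) + (rec X. d.((a.X)\{a,c} + (X + X + c.X))) + c.(rec X. d.((a.X)\{a,c} + (X + X + c.X)))) ⊢ ··c··> s0, ··d··> s1
LTS(Q): 2 reachable states
  t0 = rec X. d.((a.X)\{a,c} + (X + X + c.X) + X) ⊢ ··d··> t1
  t1 = (a.(rec X. d.((a.X)\{a,c} + (X + X + c.X) + X)))\{a,c} + ((rec X. d.((a.X)\{a,c} + (X + X + c.X) + X)) + (rec X. d.((a.X)\{a,c} + (X + X + c.X) + X)) + c.(rec X. d.((a.X)\{a,c} + (X + X + c.X) + X))) + (rec X. d.((a.X)\{a,c} + (X + X + c.X) + X)) ⊢ ··c··> t0, ··d··> t1
Coarsest stable partition (strong bisimilarity classes):
  B0 = {s0, t0}
  B1 = {s1, t1}
s0 ∈ B0, t0 ∈ B0 → same block
Bisimilar ⇒ trace-equivalent.

YES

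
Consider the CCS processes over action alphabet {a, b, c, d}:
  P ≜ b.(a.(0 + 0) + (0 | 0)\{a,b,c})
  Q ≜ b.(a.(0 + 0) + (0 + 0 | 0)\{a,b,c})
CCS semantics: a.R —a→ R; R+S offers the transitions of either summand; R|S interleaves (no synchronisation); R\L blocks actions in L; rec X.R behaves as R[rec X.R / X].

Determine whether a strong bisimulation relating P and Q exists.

P's transition system — 3 states:
  p0 = b.(a.(0 + 0) + (0 | 0)\{a,b,c}) → -b-> p1
  p1 = a.(0 + 0) + (0 | 0)\{a,b,c} → -a-> p2
  p2 = 0 + 0 → deadlocked
Q's transition system — 3 states:
  q0 = b.(a.(0 + 0) + (0 + 0 | 0)\{a,b,c}) → -b-> q1
  q1 = a.(0 + 0) + (0 + 0 | 0)\{a,b,c} → -a-> q2
  q2 = 0 + 0 → deadlocked
Bisimilarity quotient blocks:
  B0 = {p0, q0}
  B1 = {p1, q1}
  B2 = {p2, q2}
p0 ∈ B0, q0 ∈ B0 → same block

YES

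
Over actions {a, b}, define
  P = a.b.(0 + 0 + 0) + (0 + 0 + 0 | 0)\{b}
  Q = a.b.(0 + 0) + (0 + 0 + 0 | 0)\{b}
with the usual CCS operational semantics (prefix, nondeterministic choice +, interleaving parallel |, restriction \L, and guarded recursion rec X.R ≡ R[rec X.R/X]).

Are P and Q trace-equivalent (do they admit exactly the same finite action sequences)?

traces(P) = traces(Q)

Reachable graph of P (3 states):
  u0 = a.b.(0 + 0 + 0) + (0 + 0 + 0 | 0)\{b} has moves —a→ u1
  u1 = b.(0 + 0 + 0) has moves —b→ u2
  u2 = 0 + 0 + 0 has moves stopped
Reachable graph of Q (3 states):
  v0 = a.b.(0 + 0) + (0 + 0 + 0 | 0)\{b} has moves —a→ v1
  v1 = b.(0 + 0) has moves —b→ v2
  v2 = 0 + 0 has moves stopped
Partition-refinement fixed point:
  B0 = {u0, v0}
  B1 = {u1, v1}
  B2 = {u2, v2}
u0 ∈ B0, v0 ∈ B0 → same block
Bisimilar ⇒ trace-equivalent.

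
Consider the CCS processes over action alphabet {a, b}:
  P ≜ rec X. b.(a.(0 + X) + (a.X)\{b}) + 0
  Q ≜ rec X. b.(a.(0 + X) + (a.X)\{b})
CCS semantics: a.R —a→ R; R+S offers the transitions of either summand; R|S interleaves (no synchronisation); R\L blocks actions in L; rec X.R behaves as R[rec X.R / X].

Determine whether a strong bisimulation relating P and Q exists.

P ~ Q

Reachable graph of P (4 states):
  m0 = rec X. b.(a.(0 + X) + (a.X)\{b}) + 0 :: —b→ m1
  m1 = a.(0 + (rec X. b.(a.(0 + X) + (a.X)\{b}) + 0)) + (a.(rec X. b.(a.(0 + X) + (a.X)\{b}) + 0))\{b} :: —a→ m2, —a→ m3
  m2 = (rec X. b.(a.(0 + X) + (a.X)\{b}) + 0)\{b} :: ∅
  m3 = 0 + (rec X. b.(a.(0 + X) + (a.X)\{b}) + 0) :: —b→ m1
Reachable graph of Q (4 states):
  n0 = rec X. b.(a.(0 + X) + (a.X)\{b}) :: —b→ n1
  n1 = a.(0 + (rec X. b.(a.(0 + X) + (a.X)\{b}))) + (a.(rec X. b.(a.(0 + X) + (a.X)\{b})))\{b} :: —a→ n2, —a→ n3
  n2 = (rec X. b.(a.(0 + X) + (a.X)\{b}))\{b} :: ∅
  n3 = 0 + (rec X. b.(a.(0 + X) + (a.X)\{b})) :: —b→ n1
Bisimilarity quotient blocks:
  B0 = {m0, m3, n0, n3}
  B1 = {m1, n1}
  B2 = {m2, n2}
m0 ∈ B0, n0 ∈ B0 → same block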